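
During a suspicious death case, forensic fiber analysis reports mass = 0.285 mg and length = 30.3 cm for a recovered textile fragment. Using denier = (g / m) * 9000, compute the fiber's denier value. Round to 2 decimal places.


Denier calculation:
Mass in grams = 0.285 mg / 1000 = 0.000285 g
Length in meters = 30.3 cm / 100 = 0.303 m
Linear density = mass / length = 0.000285 / 0.303 = 0.00094059 g/m
Denier = (g/m) * 9000 = 0.00094059 * 9000 = 8.47

8.47


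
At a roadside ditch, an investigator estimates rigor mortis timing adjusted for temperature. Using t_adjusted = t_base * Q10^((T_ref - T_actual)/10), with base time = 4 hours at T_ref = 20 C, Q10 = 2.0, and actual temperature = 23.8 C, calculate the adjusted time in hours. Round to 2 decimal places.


Rigor mortis time adjustment:
Exponent = (T_ref - T_actual) / 10 = (20 - 23.8) / 10 = -0.38
Q10 factor = 2.0^-0.38 = 0.76844
t_adjusted = 4 * 0.76844 = 3.07 hours

3.07


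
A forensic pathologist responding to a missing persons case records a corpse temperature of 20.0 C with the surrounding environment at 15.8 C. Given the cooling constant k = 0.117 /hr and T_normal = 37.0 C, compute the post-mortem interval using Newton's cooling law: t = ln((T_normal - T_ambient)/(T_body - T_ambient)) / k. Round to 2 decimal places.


Using Newton's law of cooling:
t = ln((T_normal - T_ambient) / (T_body - T_ambient)) / k
T_normal - T_ambient = 21.2
T_body - T_ambient = 4.2
Ratio = 5.047619
ln(ratio) = 1.618917
t = 1.618917 / 0.117 = 13.84 hours

13.84


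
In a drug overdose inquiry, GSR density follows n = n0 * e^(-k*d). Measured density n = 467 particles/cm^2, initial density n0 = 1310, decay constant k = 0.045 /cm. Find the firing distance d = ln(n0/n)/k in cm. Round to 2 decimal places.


GSR distance calculation:
n0/n = 1310 / 467 = 2.805139
ln(n0/n) = 1.031453
d = 1.031453 / 0.045 = 22.92 cm

22.92


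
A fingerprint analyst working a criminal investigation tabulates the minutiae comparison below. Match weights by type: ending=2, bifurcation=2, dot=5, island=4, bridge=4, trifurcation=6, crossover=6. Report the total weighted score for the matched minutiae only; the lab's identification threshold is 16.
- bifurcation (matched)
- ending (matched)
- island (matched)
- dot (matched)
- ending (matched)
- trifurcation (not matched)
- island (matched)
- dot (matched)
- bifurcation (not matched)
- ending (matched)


Weighted minutiae match score:
  bifurcation: matched, +2 (running total 2)
  ending: matched, +2 (running total 4)
  island: matched, +4 (running total 8)
  dot: matched, +5 (running total 13)
  ending: matched, +2 (running total 15)
  trifurcation: not matched, +0
  island: matched, +4 (running total 19)
  dot: matched, +5 (running total 24)
  bifurcation: not matched, +0
  ending: matched, +2 (running total 26)
Total score = 26
Threshold = 16; verdict = identification

26


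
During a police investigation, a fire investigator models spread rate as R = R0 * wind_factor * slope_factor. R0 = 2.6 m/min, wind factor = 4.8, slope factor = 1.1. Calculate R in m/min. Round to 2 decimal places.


Fire spread rate calculation:
R = R0 * wind_factor * slope_factor
= 2.6 * 4.8 * 1.1
= 12.48 * 1.1
= 13.73 m/min

13.73


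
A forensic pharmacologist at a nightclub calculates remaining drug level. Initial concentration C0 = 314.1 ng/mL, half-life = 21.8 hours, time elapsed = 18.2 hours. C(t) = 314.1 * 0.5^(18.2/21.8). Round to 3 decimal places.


Drug concentration decay:
Number of half-lives = t / t_half = 18.2 / 21.8 = 0.834862
Decay factor = 0.5^0.834862 = 0.56063666
C(t) = 314.1 * 0.56063666 = 176.096 ng/mL

176.096


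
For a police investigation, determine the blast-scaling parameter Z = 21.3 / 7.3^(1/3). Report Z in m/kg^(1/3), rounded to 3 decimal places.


Scaled distance calculation:
W^(1/3) = 7.3^(1/3) = 1.939877
Z = R / W^(1/3) = 21.3 / 1.939877
Z = 10.980 m/kg^(1/3)

10.980


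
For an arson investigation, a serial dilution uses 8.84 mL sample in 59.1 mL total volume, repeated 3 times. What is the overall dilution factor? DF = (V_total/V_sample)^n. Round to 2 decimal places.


Dilution factor calculation:
Single dilution = V_total / V_sample = 59.1 / 8.84 ≈ 6.68552
Number of dilutions = 3
Total DF = (59.1 / 8.84)^3 (full precision, rounded at the end) = 298.82

298.82


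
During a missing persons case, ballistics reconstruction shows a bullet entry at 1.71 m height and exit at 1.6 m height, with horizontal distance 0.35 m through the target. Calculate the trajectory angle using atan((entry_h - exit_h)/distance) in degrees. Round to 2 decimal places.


Bullet trajectory angle:
Height difference = 1.71 - 1.6 = 0.11 m
angle = atan(0.11 / 0.35)
angle = atan(0.314286)
angle = 17.45 degrees

17.45


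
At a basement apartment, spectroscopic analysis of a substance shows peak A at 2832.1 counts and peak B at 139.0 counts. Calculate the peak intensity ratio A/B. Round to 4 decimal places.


Spectral peak ratio:
Peak A = 2832.1 counts
Peak B = 139.0 counts
Ratio = 2832.1 / 139.0 = 20.3748

20.3748


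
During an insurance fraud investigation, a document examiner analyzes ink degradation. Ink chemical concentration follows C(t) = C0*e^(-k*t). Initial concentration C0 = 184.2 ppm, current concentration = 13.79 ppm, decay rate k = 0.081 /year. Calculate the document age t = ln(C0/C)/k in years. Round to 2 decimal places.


Document age estimation:
C0/C = 184.2 / 13.79 = 13.357505
ln(C0/C) = 2.592078
t = 2.592078 / 0.081 = 32.00 years

32.00


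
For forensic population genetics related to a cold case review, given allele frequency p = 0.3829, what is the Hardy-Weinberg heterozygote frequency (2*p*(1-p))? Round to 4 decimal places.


Hardy-Weinberg heterozygote frequency:
q = 1 - p = 1 - 0.3829 = 0.6171
2pq = 2 * 0.3829 * 0.6171 = 0.4726

0.4726


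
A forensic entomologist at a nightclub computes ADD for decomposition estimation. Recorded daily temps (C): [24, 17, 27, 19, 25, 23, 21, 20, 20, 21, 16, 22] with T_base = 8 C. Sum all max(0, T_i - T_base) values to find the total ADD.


Computing ADD day by day:
Day 1: max(0, 24 - 8) = 16
Day 2: max(0, 17 - 8) = 9
Day 3: max(0, 27 - 8) = 19
Day 4: max(0, 19 - 8) = 11
Day 5: max(0, 25 - 8) = 17
Day 6: max(0, 23 - 8) = 15
Day 7: max(0, 21 - 8) = 13
Day 8: max(0, 20 - 8) = 12
Day 9: max(0, 20 - 8) = 12
Day 10: max(0, 21 - 8) = 13
Day 11: max(0, 16 - 8) = 8
Day 12: max(0, 22 - 8) = 14
Total ADD = 159

159


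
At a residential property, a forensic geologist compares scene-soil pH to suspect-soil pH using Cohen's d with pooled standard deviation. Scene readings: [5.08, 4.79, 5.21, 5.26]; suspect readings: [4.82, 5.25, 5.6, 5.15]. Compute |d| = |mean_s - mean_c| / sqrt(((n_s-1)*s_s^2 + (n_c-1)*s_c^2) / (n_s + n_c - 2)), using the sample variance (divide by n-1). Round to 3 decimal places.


Pooled-variance Cohen's d for soil pH comparison:
Scene mean = 20.34 / 4 = 5.085
Suspect mean = 20.82 / 4 = 5.205
Scene sample variance s_s^2 = 0.044433
Suspect sample variance s_c^2 = 0.1031
Pooled variance = ((n_s-1)*s_s^2 + (n_c-1)*s_c^2) / (n_s + n_c - 2) = 0.073767
Pooled SD = sqrt(0.073767) = 0.271601
Mean difference = -0.12
|d| = |-0.12| / 0.271601 = 0.442

0.442


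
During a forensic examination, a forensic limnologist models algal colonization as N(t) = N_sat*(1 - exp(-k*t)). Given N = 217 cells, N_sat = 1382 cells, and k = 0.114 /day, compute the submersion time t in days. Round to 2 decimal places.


PMSI from diatom colonization curve:
N / N_sat = 217 / 1382 = 0.157019
1 - N/N_sat = 0.842981
ln(1 - N/N_sat) = -0.170811
t = -ln(1 - N/N_sat) / k = -(-0.170811) / 0.114 = 1.50 days

1.50


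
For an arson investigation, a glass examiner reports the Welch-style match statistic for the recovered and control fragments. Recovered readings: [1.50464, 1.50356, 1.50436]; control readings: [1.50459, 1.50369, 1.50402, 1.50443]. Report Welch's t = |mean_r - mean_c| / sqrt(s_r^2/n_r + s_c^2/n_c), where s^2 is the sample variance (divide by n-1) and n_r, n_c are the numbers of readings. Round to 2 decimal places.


Welch's t-criterion for glass RI comparison:
Recovered mean = sum / n_r = 4.51256 / 3 = 1.5041867
Control mean = sum / n_c = 6.01673 / 4 = 1.5041825
Recovered sample variance s_r^2 = 3.14133e-07
Control sample variance s_c^2 = 1.65425e-07
Welch SE (unpooled) = sqrt(s_r^2/n_r + s_c^2/n_c) = sqrt(1.04711e-07 + 4.13563e-08) = sqrt(1.46067e-07) = 0.000382187
|mean_r - mean_c| = 4.16667e-06
t = 4.16667e-06 / 0.000382187 = 0.01

0.01


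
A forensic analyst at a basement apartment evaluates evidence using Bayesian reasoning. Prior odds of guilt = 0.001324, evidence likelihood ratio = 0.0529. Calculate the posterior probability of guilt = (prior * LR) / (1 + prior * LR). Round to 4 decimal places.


Bayesian evidence evaluation:
Posterior odds = prior_odds * LR = 0.001324 * 0.0529 = 0.0000700396
Posterior probability = posterior_odds / (1 + posterior_odds)
= 0.0000700396 / (1 + 0.0000700396)
= 0.0000700396 / 1.0000700396
= 0.0001

0.0001


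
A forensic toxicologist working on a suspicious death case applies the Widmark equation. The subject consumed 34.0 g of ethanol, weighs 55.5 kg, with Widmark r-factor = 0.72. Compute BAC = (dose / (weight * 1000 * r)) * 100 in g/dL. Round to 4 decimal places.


Applying the Widmark formula:
BAC = (dose_g / (body_wt * 1000 * r)) * 100
Denominator = 55.5 * 1000 * 0.72 = 39960
BAC = (34.0 / 39960) * 100
BAC = 0.0851 g/dL

0.0851


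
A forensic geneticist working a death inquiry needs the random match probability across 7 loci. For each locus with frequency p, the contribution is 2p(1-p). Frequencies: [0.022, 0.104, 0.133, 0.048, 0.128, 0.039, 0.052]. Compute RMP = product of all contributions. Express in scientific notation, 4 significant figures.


Computing RMP for 7 loci:
Locus 1: 2 * 0.022 * 0.978 = 0.043032
Locus 2: 2 * 0.104 * 0.896 = 0.186368
Locus 3: 2 * 0.133 * 0.867 = 0.230622
Locus 4: 2 * 0.048 * 0.952 = 0.091392
Locus 5: 2 * 0.128 * 0.872 = 0.223232
Locus 6: 2 * 0.039 * 0.961 = 0.074958
Locus 7: 2 * 0.052 * 0.948 = 0.098592
RMP = 2.789e-07

2.789e-07


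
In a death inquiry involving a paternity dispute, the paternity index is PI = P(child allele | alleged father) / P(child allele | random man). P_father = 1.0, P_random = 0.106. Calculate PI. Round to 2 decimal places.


Paternity Index calculation:
PI = P(allele|father) / P(allele|random)
PI = 1.0 / 0.106
PI = 9.43

9.43


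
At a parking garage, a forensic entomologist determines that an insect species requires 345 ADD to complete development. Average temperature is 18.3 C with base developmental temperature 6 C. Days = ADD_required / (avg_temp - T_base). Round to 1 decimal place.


Insect development time:
Effective temperature = avg_temp - T_base = 18.3 - 6 = 12.3 C
Days = ADD / effective_temp = 345 / 12.3 = 28.0 days

28.0


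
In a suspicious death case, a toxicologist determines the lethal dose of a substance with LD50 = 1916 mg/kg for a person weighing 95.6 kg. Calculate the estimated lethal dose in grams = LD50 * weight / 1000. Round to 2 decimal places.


Lethal dose calculation:
Lethal dose = LD50 * body_weight / 1000
= 1916 * 95.6 / 1000
= 183169.6 / 1000
= 183.17 g

183.17


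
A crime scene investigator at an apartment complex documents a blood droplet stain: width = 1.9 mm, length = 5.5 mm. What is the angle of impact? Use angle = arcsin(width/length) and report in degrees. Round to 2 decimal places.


Blood spatter impact angle calculation:
width / length = 1.9 / 5.5 = 0.345455
angle = arcsin(0.345455)
angle = 20.21 degrees

20.21


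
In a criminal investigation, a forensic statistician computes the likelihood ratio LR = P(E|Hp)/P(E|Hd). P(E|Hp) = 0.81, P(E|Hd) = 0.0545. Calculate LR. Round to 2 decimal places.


Likelihood ratio calculation:
LR = P(E|Hp) / P(E|Hd)
LR = 0.81 / 0.0545
LR = 14.86

14.86


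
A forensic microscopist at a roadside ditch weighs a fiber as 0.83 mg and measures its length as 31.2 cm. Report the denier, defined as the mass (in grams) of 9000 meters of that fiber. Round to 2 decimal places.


Denier calculation:
Mass in grams = 0.83 mg / 1000 = 0.00083 g
Length in meters = 31.2 cm / 100 = 0.312 m
Linear density = mass / length = 0.00083 / 0.312 = 0.00266026 g/m
Denier = (g/m) * 9000 = 0.00266026 * 9000 = 23.94

23.94


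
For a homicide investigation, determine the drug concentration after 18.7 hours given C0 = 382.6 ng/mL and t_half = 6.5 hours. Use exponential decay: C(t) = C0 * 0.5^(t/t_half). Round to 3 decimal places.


Drug concentration decay:
Number of half-lives = t / t_half = 18.7 / 6.5 = 2.876923
Decay factor = 0.5^2.876923 = 0.13613189
C(t) = 382.6 * 0.13613189 = 52.084 ng/mL

52.084


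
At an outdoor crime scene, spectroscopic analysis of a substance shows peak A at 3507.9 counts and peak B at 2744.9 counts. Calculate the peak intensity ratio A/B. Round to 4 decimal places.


Spectral peak ratio:
Peak A = 3507.9 counts
Peak B = 2744.9 counts
Ratio = 3507.9 / 2744.9 = 1.2780

1.2780


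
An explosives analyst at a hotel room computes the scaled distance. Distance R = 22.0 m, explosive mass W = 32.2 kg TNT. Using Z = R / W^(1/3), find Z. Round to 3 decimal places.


Scaled distance calculation:
W^(1/3) = 32.2^(1/3) = 3.181403
Z = R / W^(1/3) = 22.0 / 3.181403
Z = 6.915 m/kg^(1/3)

6.915


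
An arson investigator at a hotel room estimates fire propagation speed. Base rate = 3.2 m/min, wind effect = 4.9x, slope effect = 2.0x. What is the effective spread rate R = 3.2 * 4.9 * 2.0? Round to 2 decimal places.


Fire spread rate calculation:
R = R0 * wind_factor * slope_factor
= 3.2 * 4.9 * 2.0
= 15.68 * 2.0
= 31.36 m/min

31.36


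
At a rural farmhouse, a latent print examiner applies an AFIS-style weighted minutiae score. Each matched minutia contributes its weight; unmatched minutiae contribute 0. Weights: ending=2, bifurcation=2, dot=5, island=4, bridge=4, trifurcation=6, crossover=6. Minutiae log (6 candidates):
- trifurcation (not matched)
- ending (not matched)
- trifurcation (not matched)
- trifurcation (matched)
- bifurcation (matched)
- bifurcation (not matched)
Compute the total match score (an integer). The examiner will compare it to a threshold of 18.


Weighted minutiae match score:
  trifurcation: not matched, +0
  ending: not matched, +0
  trifurcation: not matched, +0
  trifurcation: matched, +6 (running total 6)
  bifurcation: matched, +2 (running total 8)
  bifurcation: not matched, +0
Total score = 8
Threshold = 18; verdict = inconclusive

8


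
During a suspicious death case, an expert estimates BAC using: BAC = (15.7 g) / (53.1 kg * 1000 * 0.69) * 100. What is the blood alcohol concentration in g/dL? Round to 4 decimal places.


Applying the Widmark formula:
BAC = (dose_g / (body_wt * 1000 * r)) * 100
Denominator = 53.1 * 1000 * 0.69 = 36639
BAC = (15.7 / 36639) * 100
BAC = 0.0429 g/dL

0.0429


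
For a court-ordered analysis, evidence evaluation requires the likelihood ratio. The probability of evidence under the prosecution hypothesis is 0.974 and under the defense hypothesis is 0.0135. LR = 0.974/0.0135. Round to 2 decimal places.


Likelihood ratio calculation:
LR = P(E|Hp) / P(E|Hd)
LR = 0.974 / 0.0135
LR = 72.15

72.15


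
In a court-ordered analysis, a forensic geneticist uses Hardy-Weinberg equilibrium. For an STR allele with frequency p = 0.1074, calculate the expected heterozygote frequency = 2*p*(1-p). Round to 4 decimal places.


Hardy-Weinberg heterozygote frequency:
q = 1 - p = 1 - 0.1074 = 0.8926
2pq = 2 * 0.1074 * 0.8926 = 0.1917

0.1917


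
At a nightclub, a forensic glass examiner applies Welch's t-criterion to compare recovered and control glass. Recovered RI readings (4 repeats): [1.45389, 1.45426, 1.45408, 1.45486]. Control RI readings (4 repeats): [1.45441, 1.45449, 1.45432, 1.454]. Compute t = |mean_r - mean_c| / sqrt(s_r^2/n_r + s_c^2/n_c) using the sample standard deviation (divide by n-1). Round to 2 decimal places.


Welch's t-criterion for glass RI comparison:
Recovered mean = sum / n_r = 5.81709 / 4 = 1.4542725
Control mean = sum / n_c = 5.81722 / 4 = 1.454305
Recovered sample variance s_r^2 = 1.76225e-07
Control sample variance s_c^2 = 4.61667e-08
Welch SE (unpooled) = sqrt(s_r^2/n_r + s_c^2/n_c) = sqrt(4.40563e-08 + 1.15417e-08) = sqrt(5.5598e-08) = 0.000235792
|mean_r - mean_c| = 3.25e-05
t = 3.25e-05 / 0.000235792 = 0.14

0.14


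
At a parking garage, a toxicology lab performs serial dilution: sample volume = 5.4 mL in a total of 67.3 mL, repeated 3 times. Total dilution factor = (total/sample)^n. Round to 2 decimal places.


Dilution factor calculation:
Single dilution = V_total / V_sample = 67.3 / 5.4 ≈ 12.462963
Number of dilutions = 3
Total DF = (67.3 / 5.4)^3 (full precision, rounded at the end) = 1935.82

1935.82


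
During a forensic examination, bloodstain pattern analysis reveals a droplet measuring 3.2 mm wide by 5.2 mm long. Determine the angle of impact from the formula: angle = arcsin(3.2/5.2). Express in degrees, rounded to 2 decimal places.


Blood spatter impact angle calculation:
width / length = 3.2 / 5.2 = 0.615385
angle = arcsin(0.615385)
angle = 37.98 degrees

37.98


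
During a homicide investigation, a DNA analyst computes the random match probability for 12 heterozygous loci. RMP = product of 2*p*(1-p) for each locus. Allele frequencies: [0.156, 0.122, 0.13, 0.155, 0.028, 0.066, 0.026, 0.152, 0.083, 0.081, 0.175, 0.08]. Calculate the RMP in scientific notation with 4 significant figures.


Computing RMP for 12 loci:
Locus 1: 2 * 0.156 * 0.844 = 0.263328
Locus 2: 2 * 0.122 * 0.878 = 0.214232
Locus 3: 2 * 0.13 * 0.87 = 0.2262
Locus 4: 2 * 0.155 * 0.845 = 0.26195
Locus 5: 2 * 0.028 * 0.972 = 0.054432
Locus 6: 2 * 0.066 * 0.934 = 0.123288
Locus 7: 2 * 0.026 * 0.974 = 0.050648
Locus 8: 2 * 0.152 * 0.848 = 0.257792
Locus 9: 2 * 0.083 * 0.917 = 0.152222
Locus 10: 2 * 0.081 * 0.919 = 0.148878
Locus 11: 2 * 0.175 * 0.825 = 0.28875
Locus 12: 2 * 0.08 * 0.92 = 0.1472
RMP = 2.821e-10

2.821e-10


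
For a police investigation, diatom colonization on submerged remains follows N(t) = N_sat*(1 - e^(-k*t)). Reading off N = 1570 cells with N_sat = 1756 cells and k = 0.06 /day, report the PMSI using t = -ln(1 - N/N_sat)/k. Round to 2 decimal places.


PMSI from diatom colonization curve:
N / N_sat = 1570 / 1756 = 0.894077
1 - N/N_sat = 0.105923
ln(1 - N/N_sat) = -2.245043
t = -ln(1 - N/N_sat) / k = -(-2.245043) / 0.06 = 37.42 days

37.42


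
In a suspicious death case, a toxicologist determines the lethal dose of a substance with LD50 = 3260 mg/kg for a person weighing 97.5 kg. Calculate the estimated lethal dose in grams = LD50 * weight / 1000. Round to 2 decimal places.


Lethal dose calculation:
Lethal dose = LD50 * body_weight / 1000
= 3260 * 97.5 / 1000
= 317850 / 1000
= 317.85 g

317.85


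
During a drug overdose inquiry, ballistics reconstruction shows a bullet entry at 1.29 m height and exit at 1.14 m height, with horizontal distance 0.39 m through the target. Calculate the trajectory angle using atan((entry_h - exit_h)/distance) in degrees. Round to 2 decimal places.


Bullet trajectory angle:
Height difference = 1.29 - 1.14 = 0.15 m
angle = atan(0.15 / 0.39)
angle = atan(0.384615)
angle = 21.04 degrees

21.04


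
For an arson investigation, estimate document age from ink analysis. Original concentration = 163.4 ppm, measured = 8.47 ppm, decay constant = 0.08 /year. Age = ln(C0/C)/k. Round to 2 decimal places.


Document age estimation:
C0/C = 163.4 / 8.47 = 19.291617
ln(C0/C) = 2.959671
t = 2.959671 / 0.08 = 37.00 years

37.00


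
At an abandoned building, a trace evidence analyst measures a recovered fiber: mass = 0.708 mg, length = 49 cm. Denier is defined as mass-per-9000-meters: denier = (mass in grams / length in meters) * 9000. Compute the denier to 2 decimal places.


Denier calculation:
Mass in grams = 0.708 mg / 1000 = 0.000708 g
Length in meters = 49 cm / 100 = 0.49 m
Linear density = mass / length = 0.000708 / 0.49 = 0.0014449 g/m
Denier = (g/m) * 9000 = 0.0014449 * 9000 = 13.00

13.00


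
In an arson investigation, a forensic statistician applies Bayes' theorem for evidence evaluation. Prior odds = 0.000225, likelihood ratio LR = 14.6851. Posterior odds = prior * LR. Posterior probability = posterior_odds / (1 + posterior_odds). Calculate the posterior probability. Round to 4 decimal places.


Bayesian evidence evaluation:
Posterior odds = prior_odds * LR = 0.000225 * 14.6851 = 0.003304148
Posterior probability = posterior_odds / (1 + posterior_odds)
= 0.003304148 / (1 + 0.003304148)
= 0.003304148 / 1.003304148
= 0.0033

0.0033


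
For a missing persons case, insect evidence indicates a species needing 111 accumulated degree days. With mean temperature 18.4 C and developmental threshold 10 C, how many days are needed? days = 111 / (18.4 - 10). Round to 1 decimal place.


Insect development time:
Effective temperature = avg_temp - T_base = 18.4 - 10 = 8.4 C
Days = ADD / effective_temp = 111 / 8.4 = 13.2 days

13.2


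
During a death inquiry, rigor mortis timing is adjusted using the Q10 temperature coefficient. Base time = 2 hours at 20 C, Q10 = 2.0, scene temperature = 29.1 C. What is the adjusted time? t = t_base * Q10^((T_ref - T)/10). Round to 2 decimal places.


Rigor mortis time adjustment:
Exponent = (T_ref - T_actual) / 10 = (20 - 29.1) / 10 = -0.91
Q10 factor = 2.0^-0.91 = 0.53219
t_adjusted = 2 * 0.53219 = 1.06 hours

1.06


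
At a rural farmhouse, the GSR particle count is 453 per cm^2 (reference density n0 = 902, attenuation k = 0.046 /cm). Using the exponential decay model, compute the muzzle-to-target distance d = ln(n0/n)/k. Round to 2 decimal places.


GSR distance calculation:
n0/n = 902 / 453 = 1.99117
ln(n0/n) = 0.688722
d = 0.688722 / 0.046 = 14.97 cm

14.97


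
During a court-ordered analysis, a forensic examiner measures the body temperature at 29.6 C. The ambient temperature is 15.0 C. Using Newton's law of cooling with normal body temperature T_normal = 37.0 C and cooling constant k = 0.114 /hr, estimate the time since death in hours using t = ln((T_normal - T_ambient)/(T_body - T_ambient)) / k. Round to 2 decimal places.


Using Newton's law of cooling:
t = ln((T_normal - T_ambient) / (T_body - T_ambient)) / k
T_normal - T_ambient = 22.0
T_body - T_ambient = 14.6
Ratio = 1.506849
ln(ratio) = 0.410021
t = 0.410021 / 0.114 = 3.60 hours

3.60


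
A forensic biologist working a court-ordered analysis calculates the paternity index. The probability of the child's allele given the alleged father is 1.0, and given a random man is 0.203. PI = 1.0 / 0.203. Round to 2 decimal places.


Paternity Index calculation:
PI = P(allele|father) / P(allele|random)
PI = 1.0 / 0.203
PI = 4.93

4.93


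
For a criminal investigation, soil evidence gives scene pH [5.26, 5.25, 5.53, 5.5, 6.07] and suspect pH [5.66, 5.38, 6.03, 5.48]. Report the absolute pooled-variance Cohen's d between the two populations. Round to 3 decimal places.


Pooled-variance Cohen's d for soil pH comparison:
Scene mean = 27.61 / 5 = 5.522
Suspect mean = 22.55 / 4 = 5.6375
Scene sample variance s_s^2 = 0.11087
Suspect sample variance s_c^2 = 0.081892
Pooled variance = ((n_s-1)*s_s^2 + (n_c-1)*s_c^2) / (n_s + n_c - 2) = 0.098451
Pooled SD = sqrt(0.098451) = 0.313769
Mean difference = -0.1155
|d| = |-0.1155| / 0.313769 = 0.368

0.368


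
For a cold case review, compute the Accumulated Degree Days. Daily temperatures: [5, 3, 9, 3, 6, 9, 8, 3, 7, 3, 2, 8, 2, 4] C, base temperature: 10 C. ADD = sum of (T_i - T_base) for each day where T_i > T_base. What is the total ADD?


Computing ADD day by day:
Day 1: max(0, 5 - 10) = 0
Day 2: max(0, 3 - 10) = 0
Day 3: max(0, 9 - 10) = 0
Day 4: max(0, 3 - 10) = 0
Day 5: max(0, 6 - 10) = 0
Day 6: max(0, 9 - 10) = 0
Day 7: max(0, 8 - 10) = 0
Day 8: max(0, 3 - 10) = 0
Day 9: max(0, 7 - 10) = 0
Day 10: max(0, 3 - 10) = 0
Day 11: max(0, 2 - 10) = 0
Day 12: max(0, 8 - 10) = 0
Day 13: max(0, 2 - 10) = 0
Day 14: max(0, 4 - 10) = 0
Total ADD = 0

0


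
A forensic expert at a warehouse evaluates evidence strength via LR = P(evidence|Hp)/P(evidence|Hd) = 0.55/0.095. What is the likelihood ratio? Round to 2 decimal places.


Likelihood ratio calculation:
LR = P(E|Hp) / P(E|Hd)
LR = 0.55 / 0.095
LR = 5.79

5.79


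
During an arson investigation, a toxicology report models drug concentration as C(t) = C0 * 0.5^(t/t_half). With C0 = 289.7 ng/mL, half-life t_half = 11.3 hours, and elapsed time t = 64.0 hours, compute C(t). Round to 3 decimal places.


Drug concentration decay:
Number of half-lives = t / t_half = 64.0 / 11.3 = 5.663717
Decay factor = 0.5^5.663717 = 0.01972656
C(t) = 289.7 * 0.01972656 = 5.715 ng/mL

5.715


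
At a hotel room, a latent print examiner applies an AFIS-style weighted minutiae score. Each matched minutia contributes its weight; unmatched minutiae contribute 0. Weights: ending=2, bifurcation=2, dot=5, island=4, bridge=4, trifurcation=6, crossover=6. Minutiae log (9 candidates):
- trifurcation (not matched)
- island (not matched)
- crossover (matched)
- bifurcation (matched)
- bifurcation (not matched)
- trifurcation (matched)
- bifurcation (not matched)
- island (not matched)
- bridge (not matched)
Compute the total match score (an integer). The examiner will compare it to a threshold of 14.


Weighted minutiae match score:
  trifurcation: not matched, +0
  island: not matched, +0
  crossover: matched, +6 (running total 6)
  bifurcation: matched, +2 (running total 8)
  bifurcation: not matched, +0
  trifurcation: matched, +6 (running total 14)
  bifurcation: not matched, +0
  island: not matched, +0
  bridge: not matched, +0
Total score = 14
Threshold = 14; verdict = identification

14


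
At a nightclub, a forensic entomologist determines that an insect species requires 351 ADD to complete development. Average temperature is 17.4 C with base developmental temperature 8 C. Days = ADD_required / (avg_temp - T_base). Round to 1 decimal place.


Insect development time:
Effective temperature = avg_temp - T_base = 17.4 - 8 = 9.4 C
Days = ADD / effective_temp = 351 / 9.4 = 37.3 days

37.3


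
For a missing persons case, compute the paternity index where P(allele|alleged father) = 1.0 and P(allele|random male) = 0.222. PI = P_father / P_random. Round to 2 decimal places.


Paternity Index calculation:
PI = P(allele|father) / P(allele|random)
PI = 1.0 / 0.222
PI = 4.50

4.50


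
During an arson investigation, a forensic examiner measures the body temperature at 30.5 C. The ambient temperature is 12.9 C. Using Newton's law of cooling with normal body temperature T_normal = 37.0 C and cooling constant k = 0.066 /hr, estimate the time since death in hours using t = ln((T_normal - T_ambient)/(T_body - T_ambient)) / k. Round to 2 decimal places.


Using Newton's law of cooling:
t = ln((T_normal - T_ambient) / (T_body - T_ambient)) / k
T_normal - T_ambient = 24.1
T_body - T_ambient = 17.6
Ratio = 1.369318
ln(ratio) = 0.314313
t = 0.314313 / 0.066 = 4.76 hours

4.76


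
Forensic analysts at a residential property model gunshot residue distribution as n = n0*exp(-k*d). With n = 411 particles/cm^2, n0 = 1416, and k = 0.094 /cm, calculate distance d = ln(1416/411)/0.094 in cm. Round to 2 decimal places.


GSR distance calculation:
n0/n = 1416 / 411 = 3.445255
ln(n0/n) = 1.236998
d = 1.236998 / 0.094 = 13.16 cm

13.16


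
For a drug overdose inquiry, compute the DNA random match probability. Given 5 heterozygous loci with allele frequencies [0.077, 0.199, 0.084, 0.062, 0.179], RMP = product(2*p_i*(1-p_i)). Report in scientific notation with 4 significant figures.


Computing RMP for 5 loci:
Locus 1: 2 * 0.077 * 0.923 = 0.142142
Locus 2: 2 * 0.199 * 0.801 = 0.318798
Locus 3: 2 * 0.084 * 0.916 = 0.153888
Locus 4: 2 * 0.062 * 0.938 = 0.116312
Locus 5: 2 * 0.179 * 0.821 = 0.293918
RMP = 2.384e-04

2.384e-04


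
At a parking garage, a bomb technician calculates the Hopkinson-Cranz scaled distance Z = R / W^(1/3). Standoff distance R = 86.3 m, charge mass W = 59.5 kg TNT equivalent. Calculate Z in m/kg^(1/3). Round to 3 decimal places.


Scaled distance calculation:
W^(1/3) = 59.5^(1/3) = 3.903963
Z = R / W^(1/3) = 86.3 / 3.903963
Z = 22.106 m/kg^(1/3)

22.106


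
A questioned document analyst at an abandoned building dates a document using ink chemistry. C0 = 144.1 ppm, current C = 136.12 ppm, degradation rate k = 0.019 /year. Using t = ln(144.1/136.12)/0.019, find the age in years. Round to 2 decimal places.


Document age estimation:
C0/C = 144.1 / 136.12 = 1.058625
ln(C0/C) = 0.056971
t = 0.056971 / 0.019 = 3.00 years

3.00


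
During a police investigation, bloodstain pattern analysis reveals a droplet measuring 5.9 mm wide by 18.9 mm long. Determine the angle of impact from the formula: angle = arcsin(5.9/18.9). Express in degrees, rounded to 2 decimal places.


Blood spatter impact angle calculation:
width / length = 5.9 / 18.9 = 0.312169
angle = arcsin(0.312169)
angle = 18.19 degrees

18.19


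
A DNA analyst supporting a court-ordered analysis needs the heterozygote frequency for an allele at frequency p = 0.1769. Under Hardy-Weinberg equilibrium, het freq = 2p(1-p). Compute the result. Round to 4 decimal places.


Hardy-Weinberg heterozygote frequency:
q = 1 - p = 1 - 0.1769 = 0.8231
2pq = 2 * 0.1769 * 0.8231 = 0.2912

0.2912


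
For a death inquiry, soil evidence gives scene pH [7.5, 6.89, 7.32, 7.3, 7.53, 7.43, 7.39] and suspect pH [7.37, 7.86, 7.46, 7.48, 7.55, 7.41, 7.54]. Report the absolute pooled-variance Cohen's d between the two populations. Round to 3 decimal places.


Pooled-variance Cohen's d for soil pH comparison:
Scene mean = 51.36 / 7 = 7.337143
Suspect mean = 52.67 / 7 = 7.524286
Scene sample variance s_s^2 = 0.046124
Suspect sample variance s_c^2 = 0.026095
Pooled variance = ((n_s-1)*s_s^2 + (n_c-1)*s_c^2) / (n_s + n_c - 2) = 0.03611
Pooled SD = sqrt(0.03611) = 0.190026
Mean difference = -0.187143
|d| = |-0.187143| / 0.190026 = 0.985

0.985


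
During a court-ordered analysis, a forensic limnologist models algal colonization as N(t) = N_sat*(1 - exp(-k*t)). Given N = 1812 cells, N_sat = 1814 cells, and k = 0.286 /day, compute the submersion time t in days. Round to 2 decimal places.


PMSI from diatom colonization curve:
N / N_sat = 1812 / 1814 = 0.998897
1 - N/N_sat = 0.001103
ln(1 - N/N_sat) = -6.809722
t = -ln(1 - N/N_sat) / k = -(-6.809722) / 0.286 = 23.81 days

23.81


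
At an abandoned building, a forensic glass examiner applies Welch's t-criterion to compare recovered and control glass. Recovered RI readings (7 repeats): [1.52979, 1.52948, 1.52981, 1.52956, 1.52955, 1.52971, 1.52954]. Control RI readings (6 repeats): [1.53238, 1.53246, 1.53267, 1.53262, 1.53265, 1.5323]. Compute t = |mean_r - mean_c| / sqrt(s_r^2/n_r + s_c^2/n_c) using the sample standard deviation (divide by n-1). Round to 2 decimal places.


Welch's t-criterion for glass RI comparison:
Recovered mean = sum / n_r = 10.70744 / 7 = 1.5296343
Control mean = sum / n_c = 9.19508 / 6 = 1.5325133
Recovered sample variance s_r^2 = 1.76952e-08
Control sample variance s_c^2 = 2.41467e-08
Welch SE (unpooled) = sqrt(s_r^2/n_r + s_c^2/n_c) = sqrt(2.52789e-09 + 4.02444e-09) = sqrt(6.55233e-09) = 8.09465e-05
|mean_r - mean_c| = 0.00287905
t = 0.00287905 / 8.09465e-05 = 35.57

35.57


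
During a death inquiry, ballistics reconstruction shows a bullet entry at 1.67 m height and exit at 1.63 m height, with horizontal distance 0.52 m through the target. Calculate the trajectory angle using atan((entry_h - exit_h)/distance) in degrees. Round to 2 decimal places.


Bullet trajectory angle:
Height difference = 1.67 - 1.63 = 0.04 m
angle = atan(0.04 / 0.52)
angle = atan(0.076923)
angle = 4.40 degrees

4.40


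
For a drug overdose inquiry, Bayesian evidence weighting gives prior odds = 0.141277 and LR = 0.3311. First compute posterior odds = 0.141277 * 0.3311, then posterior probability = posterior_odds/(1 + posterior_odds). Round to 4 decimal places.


Bayesian evidence evaluation:
Posterior odds = prior_odds * LR = 0.141277 * 0.3311 = 0.04677681
Posterior probability = posterior_odds / (1 + posterior_odds)
= 0.04677681 / (1 + 0.04677681)
= 0.04677681 / 1.04677681
= 0.0447

0.0447


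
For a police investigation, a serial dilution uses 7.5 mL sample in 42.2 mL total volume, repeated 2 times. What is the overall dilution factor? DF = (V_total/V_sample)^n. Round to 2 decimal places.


Dilution factor calculation:
Single dilution = V_total / V_sample = 42.2 / 7.5 ≈ 5.626667
Number of dilutions = 2
Total DF = (42.2 / 7.5)^2 (full precision, rounded at the end) = 31.66

31.66


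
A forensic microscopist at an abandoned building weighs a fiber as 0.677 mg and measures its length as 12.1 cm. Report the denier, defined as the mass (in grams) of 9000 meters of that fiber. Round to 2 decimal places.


Denier calculation:
Mass in grams = 0.677 mg / 1000 = 0.000677 g
Length in meters = 12.1 cm / 100 = 0.121 m
Linear density = mass / length = 0.000677 / 0.121 = 0.00559504 g/m
Denier = (g/m) * 9000 = 0.00559504 * 9000 = 50.36

50.36


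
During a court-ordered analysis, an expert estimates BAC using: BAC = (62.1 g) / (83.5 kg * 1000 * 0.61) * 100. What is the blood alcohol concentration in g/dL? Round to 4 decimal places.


Applying the Widmark formula:
BAC = (dose_g / (body_wt * 1000 * r)) * 100
Denominator = 83.5 * 1000 * 0.61 = 50935
BAC = (62.1 / 50935) * 100
BAC = 0.1219 g/dL

0.1219


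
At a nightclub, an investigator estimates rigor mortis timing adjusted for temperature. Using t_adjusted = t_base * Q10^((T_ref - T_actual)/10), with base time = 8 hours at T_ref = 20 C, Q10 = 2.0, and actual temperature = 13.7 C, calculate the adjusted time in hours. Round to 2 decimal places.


Rigor mortis time adjustment:
Exponent = (T_ref - T_actual) / 10 = (20 - 13.7) / 10 = 0.63
Q10 factor = 2.0^0.63 = 1.54756
t_adjusted = 8 * 1.54756 = 12.38 hours

12.38


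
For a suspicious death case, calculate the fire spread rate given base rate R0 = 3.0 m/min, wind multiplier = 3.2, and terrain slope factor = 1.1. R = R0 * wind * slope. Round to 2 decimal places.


Fire spread rate calculation:
R = R0 * wind_factor * slope_factor
= 3.0 * 3.2 * 1.1
= 9.6 * 1.1
= 10.56 m/min

10.56


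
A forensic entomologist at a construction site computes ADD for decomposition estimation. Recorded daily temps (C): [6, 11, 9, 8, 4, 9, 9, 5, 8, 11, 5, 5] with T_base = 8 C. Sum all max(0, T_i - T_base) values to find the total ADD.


Computing ADD day by day:
Day 1: max(0, 6 - 8) = 0
Day 2: max(0, 11 - 8) = 3
Day 3: max(0, 9 - 8) = 1
Day 4: max(0, 8 - 8) = 0
Day 5: max(0, 4 - 8) = 0
Day 6: max(0, 9 - 8) = 1
Day 7: max(0, 9 - 8) = 1
Day 8: max(0, 5 - 8) = 0
Day 9: max(0, 8 - 8) = 0
Day 10: max(0, 11 - 8) = 3
Day 11: max(0, 5 - 8) = 0
Day 12: max(0, 5 - 8) = 0
Total ADD = 9

9


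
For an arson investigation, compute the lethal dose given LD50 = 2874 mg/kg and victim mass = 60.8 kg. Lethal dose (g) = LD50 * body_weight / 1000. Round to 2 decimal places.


Lethal dose calculation:
Lethal dose = LD50 * body_weight / 1000
= 2874 * 60.8 / 1000
= 174739.2 / 1000
= 174.74 g

174.74


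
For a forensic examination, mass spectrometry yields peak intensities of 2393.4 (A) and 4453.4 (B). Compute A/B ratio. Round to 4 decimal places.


Spectral peak ratio:
Peak A = 2393.4 counts
Peak B = 4453.4 counts
Ratio = 2393.4 / 4453.4 = 0.5374

0.5374


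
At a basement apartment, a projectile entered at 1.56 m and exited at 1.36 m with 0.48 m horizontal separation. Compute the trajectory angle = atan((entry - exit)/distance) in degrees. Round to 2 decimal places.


Bullet trajectory angle:
Height difference = 1.56 - 1.36 = 0.2 m
angle = atan(0.2 / 0.48)
angle = atan(0.416667)
angle = 22.62 degrees

22.62


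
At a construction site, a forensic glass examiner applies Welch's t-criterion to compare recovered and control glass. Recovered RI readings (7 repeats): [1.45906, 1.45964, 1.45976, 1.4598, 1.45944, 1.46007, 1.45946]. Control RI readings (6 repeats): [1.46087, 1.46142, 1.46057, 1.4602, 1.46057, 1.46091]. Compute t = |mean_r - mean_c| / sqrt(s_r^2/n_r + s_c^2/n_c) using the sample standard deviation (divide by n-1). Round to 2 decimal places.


Welch's t-criterion for glass RI comparison:
Recovered mean = sum / n_r = 10.21723 / 7 = 1.4596043
Control mean = sum / n_c = 8.76454 / 6 = 1.4607567
Recovered sample variance s_r^2 = 1.04129e-07
Control sample variance s_c^2 = 1.71187e-07
Welch SE (unpooled) = sqrt(s_r^2/n_r + s_c^2/n_c) = sqrt(1.48755e-08 + 2.85311e-08) = sqrt(4.34066e-08) = 0.000208343
|mean_r - mean_c| = 0.00115238
t = 0.00115238 / 0.000208343 = 5.53

5.53


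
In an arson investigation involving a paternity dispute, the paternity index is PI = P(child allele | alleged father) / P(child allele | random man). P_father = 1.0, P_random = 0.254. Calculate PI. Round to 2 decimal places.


Paternity Index calculation:
PI = P(allele|father) / P(allele|random)
PI = 1.0 / 0.254
PI = 3.94

3.94


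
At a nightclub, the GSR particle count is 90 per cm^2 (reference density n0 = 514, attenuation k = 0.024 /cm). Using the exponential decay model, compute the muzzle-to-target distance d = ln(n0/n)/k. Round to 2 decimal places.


GSR distance calculation:
n0/n = 514 / 90 = 5.711111
ln(n0/n) = 1.742414
d = 1.742414 / 0.024 = 72.60 cm

72.60


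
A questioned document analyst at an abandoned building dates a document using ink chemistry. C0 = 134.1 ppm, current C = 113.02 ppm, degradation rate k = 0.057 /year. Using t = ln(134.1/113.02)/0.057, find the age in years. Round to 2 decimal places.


Document age estimation:
C0/C = 134.1 / 113.02 = 1.186516
ln(C0/C) = 0.171021
t = 0.171021 / 0.057 = 3.00 years

3.00


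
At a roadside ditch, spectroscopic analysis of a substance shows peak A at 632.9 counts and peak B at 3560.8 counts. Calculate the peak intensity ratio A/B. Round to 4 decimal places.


Spectral peak ratio:
Peak A = 632.9 counts
Peak B = 3560.8 counts
Ratio = 632.9 / 3560.8 = 0.1777

0.1777


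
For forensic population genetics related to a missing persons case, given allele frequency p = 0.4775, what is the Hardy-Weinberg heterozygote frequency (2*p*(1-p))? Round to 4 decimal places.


Hardy-Weinberg heterozygote frequency:
q = 1 - p = 1 - 0.4775 = 0.5225
2pq = 2 * 0.4775 * 0.5225 = 0.4990

0.4990


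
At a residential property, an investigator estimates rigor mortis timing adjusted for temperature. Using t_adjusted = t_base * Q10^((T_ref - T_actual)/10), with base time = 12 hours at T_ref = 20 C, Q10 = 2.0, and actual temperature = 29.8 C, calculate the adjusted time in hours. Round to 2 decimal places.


Rigor mortis time adjustment:
Exponent = (T_ref - T_actual) / 10 = (20 - 29.8) / 10 = -0.98
Q10 factor = 2.0^-0.98 = 0.50698
t_adjusted = 12 * 0.50698 = 6.08 hours

6.08


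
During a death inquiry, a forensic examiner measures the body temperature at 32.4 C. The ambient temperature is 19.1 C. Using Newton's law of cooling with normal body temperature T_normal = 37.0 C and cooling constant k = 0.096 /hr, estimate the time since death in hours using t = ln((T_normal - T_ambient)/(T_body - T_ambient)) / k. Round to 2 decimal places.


Using Newton's law of cooling:
t = ln((T_normal - T_ambient) / (T_body - T_ambient)) / k
T_normal - T_ambient = 17.9
T_body - T_ambient = 13.3
Ratio = 1.345865
ln(ratio) = 0.297037
t = 0.297037 / 0.096 = 3.09 hours

3.09


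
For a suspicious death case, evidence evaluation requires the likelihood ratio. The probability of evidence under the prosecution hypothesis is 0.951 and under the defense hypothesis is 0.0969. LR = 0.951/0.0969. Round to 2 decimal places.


Likelihood ratio calculation:
LR = P(E|Hp) / P(E|Hd)
LR = 0.951 / 0.0969
LR = 9.81

9.81


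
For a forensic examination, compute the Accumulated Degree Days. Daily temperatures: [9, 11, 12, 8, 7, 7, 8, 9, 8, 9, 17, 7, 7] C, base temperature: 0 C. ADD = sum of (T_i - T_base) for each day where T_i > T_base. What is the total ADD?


Computing ADD day by day:
Day 1: max(0, 9 - 0) = 9
Day 2: max(0, 11 - 0) = 11
Day 3: max(0, 12 - 0) = 12
Day 4: max(0, 8 - 0) = 8
Day 5: max(0, 7 - 0) = 7
Day 6: max(0, 7 - 0) = 7
Day 7: max(0, 8 - 0) = 8
Day 8: max(0, 9 - 0) = 9
Day 9: max(0, 8 - 0) = 8
Day 10: max(0, 9 - 0) = 9
Day 11: max(0, 17 - 0) = 17
Day 12: max(0, 7 - 0) = 7
Day 13: max(0, 7 - 0) = 7
Total ADD = 119

119
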